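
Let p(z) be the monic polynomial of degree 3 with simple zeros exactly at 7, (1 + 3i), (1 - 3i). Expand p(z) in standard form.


The polynomial is p(z) = ∏_{α ∈ S} (z − α), where S = {7, (1 + 3i), (1 - 3i)}.
Expanding the product yields: p(z) = z^3 -9·z^2 + 24·z -70.
Note conjugate pairs combine to real quadratics: (z − (1+3i))(z − (1−3i)) = z² − 2z + 10.
The resulting polynomial has degree 3 and real coefficients as required.

p(z) = z^3 -9·z^2 + 24·z -70.


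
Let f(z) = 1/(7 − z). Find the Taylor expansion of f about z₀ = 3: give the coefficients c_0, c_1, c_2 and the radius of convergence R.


Let w = z − z₀, so z = z₀ + w.
Then 7 − z = 7 − (z₀ + w) = (7 − z₀) − w = 4 − w.
f(z) = 1/(4 − w) = (1/(4)) · 1/(1 − w/(4)) = Σ_{n≥0} w^n / (4)^(n+1).
So c_n = 1/(4)^(n+1):
  c_0 = 1/(4)^1 = 1/4.
  c_1 = 1/(4)^2 = 1/16.
  c_2 = 1/(4)^3 = 1/64.
The series is valid for |w/d| < 1, i.e. |z − z₀| < |d|.
Radius of convergence: R = |7 − z₀| = |4| = 4 (distance from z₀ to the singularity z = 7).

c_0 = 1/4, c_1 = 1/16, c_2 = 1/64; R = 4.


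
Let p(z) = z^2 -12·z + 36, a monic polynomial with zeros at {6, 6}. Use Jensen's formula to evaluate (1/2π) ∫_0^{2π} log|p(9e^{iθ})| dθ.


Zeros: 6, 6; r = 9.
Inside |z| < r: 6, 6. Outside (|z| ≥ r): ∅.
p(0) = 36, so log|p(0)| = log(36) = 3.5835.
Apply Jensen: I(r) = log|p(0)| + Σ_k log(r/|z_k|), summed over zeros inside |z| < r.
  log(r/|z_k|) for z_k = 6: log(9/6) = 0.4055
  log(r/|z_k|) for z_k = 6: log(9/6) = 0.4055
Sum over inside zeros: 0.8109.
I(r) = log|p(0)| + (inside sum) = 3.5835 + 0.8109 = 4.3944.
Closed form (all zeros inside, monic): I(r) = n·log(r) = 2·log(9) = 4.3944. ✓

I(r) ≈ 4.3944.


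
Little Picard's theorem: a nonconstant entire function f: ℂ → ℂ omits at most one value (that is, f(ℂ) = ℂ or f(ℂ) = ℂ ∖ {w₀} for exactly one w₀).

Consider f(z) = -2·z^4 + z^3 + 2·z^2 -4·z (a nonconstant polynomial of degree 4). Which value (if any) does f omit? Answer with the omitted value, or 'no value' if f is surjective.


Little Picard bounds the complement of f(ℂ) to at most one point.
For every w ∈ ℂ, the equation p(z) − w = 0 is a nonconstant polynomial in z and hence has at least one root by the fundamental theorem of algebra. So p is surjective onto ℂ, omitting no value.

Omitted value: no value.


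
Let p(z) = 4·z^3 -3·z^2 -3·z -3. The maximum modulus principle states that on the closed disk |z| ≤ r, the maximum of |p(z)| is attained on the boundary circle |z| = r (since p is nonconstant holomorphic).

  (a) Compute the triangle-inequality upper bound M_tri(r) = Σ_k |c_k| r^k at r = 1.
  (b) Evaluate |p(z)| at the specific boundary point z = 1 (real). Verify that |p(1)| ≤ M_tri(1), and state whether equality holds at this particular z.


Coefficients: c_0 = -3, c_1 = -3, c_2 = -3, c_3 = 4. Radius r = 1.
Part (a). Triangle bound: M_tri(r) = Σ_k |c_k| r^k
  = |-3|·1^0 + |-3|·1^1 + |-3|·1^2 + |4|·1^3
  = 3 + 3 + 3 + 4 = 13.
This bounds M(r) := max_{|z|=r} |p(z)| from above; equality holds iff all terms c_k z^k can be made to align in phase at a single z on |z|=r.
Part (b). At z = 1 (real, on the circle |z| = r):
  p(1) = (-3)·1^0 + (-3)·1^1 + (-3)·1^2 + (4)·1^3 = -5.
  |p(1)| = 5.
Check: |p(1)| = 5 ≤ 13 = M_tri(1). ✓ Equality does not hold at z = 1 (the coefficients have mixed signs, so the terms do not all align in phase there).

M_tri(1) = 13; |p(1)| = 5; equality at z=1: no.


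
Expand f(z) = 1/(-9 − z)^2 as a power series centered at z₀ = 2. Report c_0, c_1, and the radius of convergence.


Let w = z − z₀, so z = z₀ + w.
Then -9 − z = -9 − (z₀ + w) = (-9 − z₀) − w = -11 − w.
f(z) = 1/(-11 − w)^2 = (1/(-11)^2) · (1 − w/(-11))^{−2}.
By the binomial series (1−u)^{−2} = Σ_{n≥0} C(n+1, 1) u^n for |u|<1, with u = w/(-11):
  c_n = C(n+1, 1) / (-11)^(n+2).
  c_0 = 1/(-11)^2 = 1/121.
  c_1 = 2/(-11)^3 = -2/1331.
The series is valid for |w/d| < 1, i.e. |z − z₀| < |d|.
Radius of convergence: R = |-9 − z₀| = |-11| = 11 (distance from z₀ to the singularity z = -9).

c_0 = 1/121, c_1 = -2/1331; R = 11.


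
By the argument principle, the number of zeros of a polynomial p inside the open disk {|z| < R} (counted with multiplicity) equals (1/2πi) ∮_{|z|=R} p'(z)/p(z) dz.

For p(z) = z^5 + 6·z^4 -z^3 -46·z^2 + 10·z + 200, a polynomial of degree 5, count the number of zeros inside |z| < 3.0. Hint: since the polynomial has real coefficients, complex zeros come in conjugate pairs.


The zeros of p are: (-3 + 1i), (-3 - 1i), -4, (2 + 1i), (2 - 1i).
Their magnitudes are: 3.162, 3.162, 4, 2.236, 2.236.
Zeros with |z| < R = 3.0: (2 + 1i), (2 - 1i).
Count = 2.
By the argument principle, (1/2πi) ∮_{|z|=R} p'(z)/p(z) dz equals exactly this count.

Number of zeros inside |z| < 3.0: 2.


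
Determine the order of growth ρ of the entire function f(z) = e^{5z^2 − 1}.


|e^{5z^2 − 1}| = e^{Re(5·z^2) + -1} ≤ e^{5|z|^2 + -1} = e^{5r^2 + -1} on |z| = r, so ρ ≤ 2. Choosing z on |z|=r so that 5·z^2 is real positive (always possible by picking arg z appropriately) gives |f(z)| = e^{5r^2 + -1}, matching the bound. The additive constant -1 does not affect log log M(r) ~ 2·log r. Hence ρ = 2.
Therefore ρ = 2.

Order ρ = 2.


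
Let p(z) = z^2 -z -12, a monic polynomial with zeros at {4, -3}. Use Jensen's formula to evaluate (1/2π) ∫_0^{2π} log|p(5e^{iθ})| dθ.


Zeros: -3, 4; r = 5.
Inside |z| < r: -3, 4. Outside (|z| ≥ r): ∅.
p(0) = -12, so log|p(0)| = log(12) = 2.4849.
Apply Jensen: I(r) = log|p(0)| + Σ_k log(r/|z_k|), summed over zeros inside |z| < r.
  log(r/|z_k|) for z_k = 4: log(5/4) = 0.2231
  log(r/|z_k|) for z_k = -3: log(5/3) = 0.5108
Sum over inside zeros: 0.7340.
I(r) = log|p(0)| + (inside sum) = 2.4849 + 0.7340 = 3.2189.
Closed form (all zeros inside, monic): I(r) = n·log(r) = 2·log(5) = 3.2189. ✓

I(r) ≈ 3.2189.


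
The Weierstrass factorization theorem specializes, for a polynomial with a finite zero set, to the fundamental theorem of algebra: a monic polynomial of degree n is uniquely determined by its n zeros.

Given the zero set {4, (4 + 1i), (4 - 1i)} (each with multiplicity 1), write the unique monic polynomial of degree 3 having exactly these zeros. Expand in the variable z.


The polynomial is p(z) = ∏_{α ∈ S} (z − α), where S = {4, (4 + 1i), (4 - 1i)}.
Expanding the product yields: p(z) = z^3 -12·z^2 + 49·z -68.
Note conjugate pairs combine to real quadratics: (z − (4+1i))(z − (4−1i)) = z² − 8z + 17.
The resulting polynomial has degree 3 and real coefficients as required.

p(z) = z^3 -12·z^2 + 49·z -68.


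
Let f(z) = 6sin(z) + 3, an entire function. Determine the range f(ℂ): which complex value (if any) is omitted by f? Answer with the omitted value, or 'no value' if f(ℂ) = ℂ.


Little Picard bounds the complement of f(ℂ) to at most one point.
sin is entire and surjective onto ℂ: for every w ∈ ℂ, sin(ζ) = w has a solution ζ ∈ ℂ (e.g., via the complex inverse arcsin). With ζ = z this gives z = ζ/(1). Then 6·sin(z) takes every value in 6·ℂ = ℂ, and adding 3 is a bijection of ℂ. So f is surjective and omits no value. (Note: only on the real line is sin bounded by [−1, 1].)

Omitted value: no value.


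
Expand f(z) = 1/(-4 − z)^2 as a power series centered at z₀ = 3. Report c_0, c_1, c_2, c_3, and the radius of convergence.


Let w = z − z₀, so z = z₀ + w.
Then -4 − z = -4 − (z₀ + w) = (-4 − z₀) − w = -7 − w.
f(z) = 1/(-7 − w)^2 = (1/(-7)^2) · (1 − w/(-7))^{−2}.
By the binomial series (1−u)^{−2} = Σ_{n≥0} C(n+1, 1) u^n for |u|<1, with u = w/(-7):
  c_n = C(n+1, 1) / (-7)^(n+2).
  c_0 = 1/(-7)^2 = 1/49.
  c_1 = 2/(-7)^3 = -2/343.
  c_2 = 3/(-7)^4 = 3/2401.
  c_3 = 4/(-7)^5 = -4/16807.
The series is valid for |w/d| < 1, i.e. |z − z₀| < |d|.
Radius of convergence: R = |-4 − z₀| = |-7| = 7 (distance from z₀ to the singularity z = -4).

c_0 = 1/49, c_1 = -2/343, c_2 = 3/2401, c_3 = -4/16807; R = 7.


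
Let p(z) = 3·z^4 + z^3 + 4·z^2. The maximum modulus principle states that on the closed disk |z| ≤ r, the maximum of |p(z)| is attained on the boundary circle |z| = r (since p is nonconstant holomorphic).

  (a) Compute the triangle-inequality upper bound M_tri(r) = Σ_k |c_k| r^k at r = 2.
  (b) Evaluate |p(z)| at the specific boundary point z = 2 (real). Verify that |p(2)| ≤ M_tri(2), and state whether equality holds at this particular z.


Coefficients: c_0 = 0, c_1 = 0, c_2 = 4, c_3 = 1, c_4 = 3. Radius r = 2.
Part (a). Triangle bound: M_tri(r) = Σ_k |c_k| r^k
  = |0|·2^0 + |0|·2^1 + |4|·2^2 + |1|·2^3 + |3|·2^4
  = 0 + 0 + 16 + 8 + 48 = 72.
This bounds M(r) := max_{|z|=r} |p(z)| from above; equality holds iff all terms c_k z^k can be made to align in phase at a single z on |z|=r.
Part (b). At z = 2 (real, on the circle |z| = r):
  p(2) = (0)·2^0 + (0)·2^1 + (4)·2^2 + (1)·2^3 + (3)·2^4 = 72.
  |p(2)| = 72.
Since all nonzero coefficients share the same sign, |p(2)| = 72 = M_tri(2); the triangle bound is attained at z = 2, so in fact M(r) = 72.

M_tri(2) = 72; |p(2)| = 72; equality at z=2: yes.


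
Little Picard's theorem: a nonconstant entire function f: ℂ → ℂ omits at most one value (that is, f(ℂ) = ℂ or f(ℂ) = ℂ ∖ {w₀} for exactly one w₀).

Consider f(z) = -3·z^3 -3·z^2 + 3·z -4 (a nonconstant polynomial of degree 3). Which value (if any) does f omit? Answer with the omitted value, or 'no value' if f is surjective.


Little Picard bounds the complement of f(ℂ) to at most one point.
For every w ∈ ℂ, the equation p(z) − w = 0 is a nonconstant polynomial in z and hence has at least one root by the fundamental theorem of algebra. So p is surjective onto ℂ, omitting no value.

Omitted value: no value.


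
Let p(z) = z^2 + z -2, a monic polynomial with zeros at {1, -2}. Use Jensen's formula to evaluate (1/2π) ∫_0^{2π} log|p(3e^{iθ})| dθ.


Zeros: -2, 1; r = 3.
Inside |z| < r: -2, 1. Outside (|z| ≥ r): ∅.
p(0) = -2, so log|p(0)| = log(2) = 0.6931.
Apply Jensen: I(r) = log|p(0)| + Σ_k log(r/|z_k|), summed over zeros inside |z| < r.
  log(r/|z_k|) for z_k = 1: log(3/1) = 1.0986
  log(r/|z_k|) for z_k = -2: log(3/2) = 0.4055
Sum over inside zeros: 1.5041.
I(r) = log|p(0)| + (inside sum) = 0.6931 + 1.5041 = 2.1972.
Closed form (all zeros inside, monic): I(r) = n·log(r) = 2·log(3) = 2.1972. ✓

I(r) ≈ 2.1972.


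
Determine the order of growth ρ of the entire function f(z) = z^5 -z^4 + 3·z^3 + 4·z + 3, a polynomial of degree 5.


|f(z)| ≤ Σ|c_k|·r^k = O(r^5) as r → ∞. Polynomial growth is O(e^{r^ε}) for every ε > 0 (since r^5/e^{r^ε} → 0), so ρ ≤ ε for all ε > 0, i.e. ρ = 0. Every nonconstant polynomial has order 0.
Therefore ρ = 0.

Order ρ = 0.


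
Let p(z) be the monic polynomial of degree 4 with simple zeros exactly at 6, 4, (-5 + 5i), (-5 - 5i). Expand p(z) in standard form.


The polynomial is p(z) = ∏_{α ∈ S} (z − α), where S = {6, 4, (-5 + 5i), (-5 - 5i)}.
Expanding the product yields: p(z) = z^4 -26·z^2 -260·z + 1200.
Note conjugate pairs combine to real quadratics: (z − (-5+5i))(z − (-5−5i)) = z² + 10z + 50.
The resulting polynomial has degree 4 and real coefficients as required.

p(z) = z^4 -26·z^2 -260·z + 1200.


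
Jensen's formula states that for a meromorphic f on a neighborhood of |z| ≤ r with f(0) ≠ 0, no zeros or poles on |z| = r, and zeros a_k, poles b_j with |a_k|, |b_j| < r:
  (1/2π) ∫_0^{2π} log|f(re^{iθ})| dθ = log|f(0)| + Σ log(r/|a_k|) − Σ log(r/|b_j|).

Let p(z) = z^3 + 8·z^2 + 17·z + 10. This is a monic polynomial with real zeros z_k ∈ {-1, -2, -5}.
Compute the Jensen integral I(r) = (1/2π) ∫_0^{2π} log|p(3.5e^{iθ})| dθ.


Zeros: -5, -2, -1; r = 3.5.
Inside |z| < r: -2, -1. Outside (|z| ≥ r): -5.
p(0) = 10, so log|p(0)| = log(10) = 2.3026.
Apply Jensen: I(r) = log|p(0)| + Σ_k log(r/|z_k|), summed over zeros inside |z| < r.
  log(r/|z_k|) for z_k = -1: log(3.5/1) = 1.2528
  log(r/|z_k|) for z_k = -2: log(3.5/2) = 0.5596
  Outside zeros (-5) contribute nothing to the Jensen sum.
Sum over inside zeros: 1.8124.
I(r) = log|p(0)| + (inside sum) = 2.3026 + 1.8124 = 4.1150.
Note: since some zeros are outside |z| ≤ r, the simplified n·log(r) form does NOT apply — only the inside zeros contribute.

I(r) ≈ 4.1150.


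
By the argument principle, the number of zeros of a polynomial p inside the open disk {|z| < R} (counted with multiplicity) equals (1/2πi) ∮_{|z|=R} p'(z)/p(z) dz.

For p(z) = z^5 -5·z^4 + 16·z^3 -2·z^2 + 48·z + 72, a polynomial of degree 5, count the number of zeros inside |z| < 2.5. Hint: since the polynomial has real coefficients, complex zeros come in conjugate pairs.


The zeros of p are: -1, (3 + 3i), (3 - 3i), (0 + 2i), (0 - 2i).
Their magnitudes are: 1, 4.243, 4.243, 2, 2.
Zeros with |z| < R = 2.5: -1, (0 + 2i), (0 - 2i).
Count = 3.
By the argument principle, (1/2πi) ∮_{|z|=R} p'(z)/p(z) dz equals exactly this count.

Number of zeros inside |z| < 2.5: 3.


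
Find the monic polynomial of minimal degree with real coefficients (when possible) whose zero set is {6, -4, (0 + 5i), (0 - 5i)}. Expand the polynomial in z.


The polynomial is p(z) = ∏_{α ∈ S} (z − α), where S = {6, -4, (0 + 5i), (0 - 5i)}.
Expanding the product yields: p(z) = z^4 -2·z^3 + z^2 -50·z -600.
Note conjugate pairs combine to real quadratics: (z − (0+5i))(z − (0−5i)) = z² + 25.
The resulting polynomial has degree 4 and real coefficients as required.

p(z) = z^4 -2·z^3 + z^2 -50·z -600.


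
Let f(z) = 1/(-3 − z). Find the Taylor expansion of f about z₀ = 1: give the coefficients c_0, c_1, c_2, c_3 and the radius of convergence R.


Let w = z − z₀, so z = z₀ + w.
Then -3 − z = -3 − (z₀ + w) = (-3 − z₀) − w = -4 − w.
f(z) = 1/(-4 − w) = (1/(-4)) · 1/(1 − w/(-4)) = Σ_{n≥0} w^n / (-4)^(n+1).
So c_n = 1/(-4)^(n+1):
  c_0 = 1/(-4)^1 = -1/4.
  c_1 = 1/(-4)^2 = 1/16.
  c_2 = 1/(-4)^3 = -1/64.
  c_3 = 1/(-4)^4 = 1/256.
The series is valid for |w/d| < 1, i.e. |z − z₀| < |d|.
Radius of convergence: R = |-3 − z₀| = |-4| = 4 (distance from z₀ to the singularity z = -3).

c_0 = -1/4, c_1 = 1/16, c_2 = -1/64, c_3 = 1/256; R = 4.


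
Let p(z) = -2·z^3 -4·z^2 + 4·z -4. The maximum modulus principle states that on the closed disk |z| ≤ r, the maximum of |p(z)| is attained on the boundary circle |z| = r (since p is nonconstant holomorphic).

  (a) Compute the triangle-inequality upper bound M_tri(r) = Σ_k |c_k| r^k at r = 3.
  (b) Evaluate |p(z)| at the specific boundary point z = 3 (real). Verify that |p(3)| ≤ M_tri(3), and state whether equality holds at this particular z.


Coefficients: c_0 = -4, c_1 = 4, c_2 = -4, c_3 = -2. Radius r = 3.
Part (a). Triangle bound: M_tri(r) = Σ_k |c_k| r^k
  = |-4|·3^0 + |4|·3^1 + |-4|·3^2 + |-2|·3^3
  = 4 + 12 + 36 + 54 = 106.
This bounds M(r) := max_{|z|=r} |p(z)| from above; equality holds iff all terms c_k z^k can be made to align in phase at a single z on |z|=r.
Part (b). At z = 3 (real, on the circle |z| = r):
  p(3) = (-4)·3^0 + (4)·3^1 + (-4)·3^2 + (-2)·3^3 = -82.
  |p(3)| = 82.
Check: |p(3)| = 82 ≤ 106 = M_tri(3). ✓ Equality does not hold at z = 3 (the coefficients have mixed signs, so the terms do not all align in phase there).

M_tri(3) = 106; |p(3)| = 82; equality at z=3: no.


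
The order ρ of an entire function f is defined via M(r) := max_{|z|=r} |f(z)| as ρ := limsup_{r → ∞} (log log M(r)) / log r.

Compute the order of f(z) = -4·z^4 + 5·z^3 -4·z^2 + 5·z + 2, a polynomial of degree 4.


|f(z)| ≤ Σ|c_k|·r^k = O(r^4) as r → ∞. Polynomial growth is O(e^{r^ε}) for every ε > 0 (since r^4/e^{r^ε} → 0), so ρ ≤ ε for all ε > 0, i.e. ρ = 0. Every nonconstant polynomial has order 0.
Therefore ρ = 0.

Order ρ = 0.


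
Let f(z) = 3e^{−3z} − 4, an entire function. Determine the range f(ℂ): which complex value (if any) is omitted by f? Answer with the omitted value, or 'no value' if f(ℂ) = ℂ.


Little Picard bounds the complement of f(ℂ) to at most one point.
e^{−3z} is never zero on ℂ, so 3·e^{−3z} takes every value in ℂ ∖ {0}. Adding -4 shifts the range to ℂ ∖ {-4}. Thus f omits exactly the value -4.

Omitted value: -4.


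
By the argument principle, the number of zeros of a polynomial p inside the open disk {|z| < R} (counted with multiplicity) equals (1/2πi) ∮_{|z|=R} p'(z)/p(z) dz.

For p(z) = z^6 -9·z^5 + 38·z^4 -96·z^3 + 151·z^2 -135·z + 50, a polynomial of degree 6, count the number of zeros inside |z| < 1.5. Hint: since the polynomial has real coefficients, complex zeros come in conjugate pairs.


The zeros of p are: 2, (2 + 1i), (2 - 1i), (1 + 2i), (1 - 2i), 1.
Their magnitudes are: 2, 2.236, 2.236, 2.236, 2.236, 1.
Zeros with |z| < R = 1.5: 1.
Count = 1.
By the argument principle, (1/2πi) ∮_{|z|=R} p'(z)/p(z) dz equals exactly this count.

Number of zeros inside |z| < 1.5: 1.


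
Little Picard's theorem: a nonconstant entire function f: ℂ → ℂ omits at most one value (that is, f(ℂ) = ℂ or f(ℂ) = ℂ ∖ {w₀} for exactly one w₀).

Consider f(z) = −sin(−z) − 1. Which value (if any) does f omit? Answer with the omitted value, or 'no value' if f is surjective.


Little Picard bounds the complement of f(ℂ) to at most one point.
sin is entire and surjective onto ℂ: for every w ∈ ℂ, sin(ζ) = w has a solution ζ ∈ ℂ (e.g., via the complex inverse arcsin). With ζ = −z this gives z = ζ/(-1). Then -1·sin(−z) takes every value in -1·ℂ = ℂ, and adding -1 is a bijection of ℂ. So f is surjective and omits no value. (Note: only on the real line is sin bounded by [−1, 1].)

Omitted value: no value.


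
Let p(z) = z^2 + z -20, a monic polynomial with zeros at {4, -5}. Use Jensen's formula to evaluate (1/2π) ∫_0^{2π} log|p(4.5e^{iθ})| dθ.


Zeros: -5, 4; r = 4.5.
Inside |z| < r: 4. Outside (|z| ≥ r): -5.
p(0) = -20, so log|p(0)| = log(20) = 2.9957.
Apply Jensen: I(r) = log|p(0)| + Σ_k log(r/|z_k|), summed over zeros inside |z| < r.
  log(r/|z_k|) for z_k = 4: log(4.5/4) = 0.1178
  Outside zeros (-5) contribute nothing to the Jensen sum.
Sum over inside zeros: 0.1178.
I(r) = log|p(0)| + (inside sum) = 2.9957 + 0.1178 = 3.1135.
Note: since some zeros are outside |z| ≤ r, the simplified n·log(r) form does NOT apply — only the inside zeros contribute.

I(r) ≈ 3.1135.


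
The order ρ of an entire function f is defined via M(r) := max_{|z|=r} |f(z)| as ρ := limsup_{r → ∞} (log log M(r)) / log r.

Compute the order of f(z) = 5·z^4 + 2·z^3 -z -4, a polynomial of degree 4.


|f(z)| ≤ Σ|c_k|·r^k = O(r^4) as r → ∞. Polynomial growth is O(e^{r^ε}) for every ε > 0 (since r^4/e^{r^ε} → 0), so ρ ≤ ε for all ε > 0, i.e. ρ = 0. Every nonconstant polynomial has order 0.
Therefore ρ = 0.

Order ρ = 0.


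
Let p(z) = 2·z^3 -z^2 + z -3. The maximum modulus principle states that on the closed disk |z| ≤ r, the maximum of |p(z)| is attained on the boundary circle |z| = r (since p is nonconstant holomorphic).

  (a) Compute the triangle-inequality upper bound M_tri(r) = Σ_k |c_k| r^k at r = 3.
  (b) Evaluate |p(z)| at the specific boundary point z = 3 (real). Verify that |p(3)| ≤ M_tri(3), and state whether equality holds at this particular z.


Coefficients: c_0 = -3, c_1 = 1, c_2 = -1, c_3 = 2. Radius r = 3.
Part (a). Triangle bound: M_tri(r) = Σ_k |c_k| r^k
  = |-3|·3^0 + |1|·3^1 + |-1|·3^2 + |2|·3^3
  = 3 + 3 + 9 + 54 = 69.
This bounds M(r) := max_{|z|=r} |p(z)| from above; equality holds iff all terms c_k z^k can be made to align in phase at a single z on |z|=r.
Part (b). At z = 3 (real, on the circle |z| = r):
  p(3) = (-3)·3^0 + (1)·3^1 + (-1)·3^2 + (2)·3^3 = 45.
  |p(3)| = 45.
Check: |p(3)| = 45 ≤ 69 = M_tri(3). ✓ Equality does not hold at z = 3 (the coefficients have mixed signs, so the terms do not all align in phase there).

M_tri(3) = 69; |p(3)| = 45; equality at z=3: no.


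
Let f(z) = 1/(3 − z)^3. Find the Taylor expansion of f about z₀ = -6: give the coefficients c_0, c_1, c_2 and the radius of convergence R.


Let w = z − z₀, so z = z₀ + w.
Then 3 − z = 3 − (z₀ + w) = (3 − z₀) − w = 9 − w.
f(z) = 1/(9 − w)^3 = (1/(9)^3) · (1 − w/(9))^{−3}.
By the binomial series (1−u)^{−3} = Σ_{n≥0} C(n+2, 2) u^n for |u|<1, with u = w/(9):
  c_n = C(n+2, 2) / (9)^(n+3).
  c_0 = 1/(9)^3 = 1/729.
  c_1 = 3/(9)^4 = 1/2187.
  c_2 = 6/(9)^5 = 2/19683.
The series is valid for |w/d| < 1, i.e. |z − z₀| < |d|.
Radius of convergence: R = |3 − z₀| = |9| = 9 (distance from z₀ to the singularity z = 3).

c_0 = 1/729, c_1 = 1/2187, c_2 = 2/19683; R = 9.


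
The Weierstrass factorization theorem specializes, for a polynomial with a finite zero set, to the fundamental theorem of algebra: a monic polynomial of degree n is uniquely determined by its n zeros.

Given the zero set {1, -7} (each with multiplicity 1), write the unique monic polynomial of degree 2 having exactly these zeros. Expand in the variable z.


The polynomial is p(z) = ∏_{α ∈ S} (z − α), where S = {1, -7}.
Expanding the product yields: p(z) = z^2 + 6·z -7.
The resulting polynomial has degree 2 and real coefficients as required.

p(z) = z^2 + 6·z -7.


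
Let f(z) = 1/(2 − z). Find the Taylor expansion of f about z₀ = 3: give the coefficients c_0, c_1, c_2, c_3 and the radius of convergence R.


Let w = z − z₀, so z = z₀ + w.
Then 2 − z = 2 − (z₀ + w) = (2 − z₀) − w = -1 − w.
f(z) = 1/(-1 − w) = (1/(-1)) · 1/(1 − w/(-1)) = Σ_{n≥0} w^n / (-1)^(n+1).
So c_n = 1/(-1)^(n+1):
  c_0 = 1/(-1)^1 = -1.
  c_1 = 1/(-1)^2 = 1.
  c_2 = 1/(-1)^3 = -1.
  c_3 = 1/(-1)^4 = 1.
The series is valid for |w/d| < 1, i.e. |z − z₀| < |d|.
Radius of convergence: R = |2 − z₀| = |-1| = 1 (distance from z₀ to the singularity z = 2).

c_0 = -1, c_1 = 1, c_2 = -1, c_3 = 1; R = 1.


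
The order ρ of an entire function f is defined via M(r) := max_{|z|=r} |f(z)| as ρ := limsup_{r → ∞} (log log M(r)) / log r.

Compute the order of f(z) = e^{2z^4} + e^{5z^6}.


Each summand is entire of order 4 and 6 respectively (as in the single-exponential case). The order of a sum is at most the max of the orders, so ρ ≤ 6. For the lower bound: on |z|=r choose arg z so that 5z^6 is real positive; then |e^{5z^6}| = e^{5r^6} while |e^{2z^4}| ≤ e^{2r^4} = o(e^{5r^6}). So |f| ≥ e^{5r^6}(1 − o(1)) and ρ ≥ 6. Hence ρ = max(4, 6) = 6.
Therefore ρ = 6.

Order ρ = 6.


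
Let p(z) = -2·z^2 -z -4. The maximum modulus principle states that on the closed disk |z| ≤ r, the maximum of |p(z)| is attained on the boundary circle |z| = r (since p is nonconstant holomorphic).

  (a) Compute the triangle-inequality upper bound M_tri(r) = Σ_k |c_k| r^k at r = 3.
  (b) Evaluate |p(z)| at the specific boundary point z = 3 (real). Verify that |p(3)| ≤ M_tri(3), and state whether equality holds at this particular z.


Coefficients: c_0 = -4, c_1 = -1, c_2 = -2. Radius r = 3.
Part (a). Triangle bound: M_tri(r) = Σ_k |c_k| r^k
  = |-4|·3^0 + |-1|·3^1 + |-2|·3^2
  = 4 + 3 + 18 = 25.
This bounds M(r) := max_{|z|=r} |p(z)| from above; equality holds iff all terms c_k z^k can be made to align in phase at a single z on |z|=r.
Part (b). At z = 3 (real, on the circle |z| = r):
  p(3) = (-4)·3^0 + (-1)·3^1 + (-2)·3^2 = -25.
  |p(3)| = 25.
Since all nonzero coefficients share the same sign, |p(3)| = 25 = M_tri(3); the triangle bound is attained at z = 3, so in fact M(r) = 25.

M_tri(3) = 25; |p(3)| = 25; equality at z=3: yes.


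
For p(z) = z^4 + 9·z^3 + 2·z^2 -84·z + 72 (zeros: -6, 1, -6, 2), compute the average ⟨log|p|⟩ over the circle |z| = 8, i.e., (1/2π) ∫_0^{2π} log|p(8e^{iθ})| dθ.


Zeros: -6, -6, 1, 2; r = 8.
Inside |z| < r: -6, -6, 1, 2. Outside (|z| ≥ r): ∅.
p(0) = 72, so log|p(0)| = log(72) = 4.2767.
Apply Jensen: I(r) = log|p(0)| + Σ_k log(r/|z_k|), summed over zeros inside |z| < r.
  log(r/|z_k|) for z_k = -6: log(8/6) = 0.2877
  log(r/|z_k|) for z_k = 1: log(8/1) = 2.0794
  log(r/|z_k|) for z_k = -6: log(8/6) = 0.2877
  log(r/|z_k|) for z_k = 2: log(8/2) = 1.3863
Sum over inside zeros: 4.0411.
I(r) = log|p(0)| + (inside sum) = 4.2767 + 4.0411 = 8.3178.
Closed form (all zeros inside, monic): I(r) = n·log(r) = 4·log(8) = 8.3178. ✓

I(r) ≈ 8.3178.


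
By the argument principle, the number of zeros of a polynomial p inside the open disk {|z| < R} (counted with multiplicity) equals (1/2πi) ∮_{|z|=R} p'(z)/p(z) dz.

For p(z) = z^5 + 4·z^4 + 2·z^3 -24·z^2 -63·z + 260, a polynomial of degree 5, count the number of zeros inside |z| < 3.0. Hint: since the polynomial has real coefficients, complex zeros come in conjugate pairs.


The zeros of p are: (2 + 1i), (2 - 1i), (-2 + 3i), (-2 - 3i), -4.
Their magnitudes are: 2.236, 2.236, 3.606, 3.606, 4.
Zeros with |z| < R = 3.0: (2 + 1i), (2 - 1i).
Count = 2.
By the argument principle, (1/2πi) ∮_{|z|=R} p'(z)/p(z) dz equals exactly this count.

Number of zeros inside |z| < 3.0: 2.


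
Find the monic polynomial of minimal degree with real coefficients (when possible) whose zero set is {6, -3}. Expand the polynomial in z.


The polynomial is p(z) = ∏_{α ∈ S} (z − α), where S = {6, -3}.
Expanding the product yields: p(z) = z^2 -3·z -18.
The resulting polynomial has degree 2 and real coefficients as required.

p(z) = z^2 -3·z -18.


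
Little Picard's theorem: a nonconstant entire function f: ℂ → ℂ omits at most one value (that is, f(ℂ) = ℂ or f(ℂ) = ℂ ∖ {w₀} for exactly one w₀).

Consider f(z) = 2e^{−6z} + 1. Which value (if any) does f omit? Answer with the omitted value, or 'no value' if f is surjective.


Little Picard bounds the complement of f(ℂ) to at most one point.
e^{−6z} is never zero on ℂ, so 2·e^{−6z} takes every value in ℂ ∖ {0}. Adding 1 shifts the range to ℂ ∖ {1}. Thus f omits exactly the value 1.

Omitted value: 1.


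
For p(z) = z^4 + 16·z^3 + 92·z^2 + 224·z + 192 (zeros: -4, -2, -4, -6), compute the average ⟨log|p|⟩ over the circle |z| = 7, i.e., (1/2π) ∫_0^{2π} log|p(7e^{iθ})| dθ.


Zeros: -6, -4, -4, -2; r = 7.
Inside |z| < r: -6, -4, -4, -2. Outside (|z| ≥ r): ∅.
p(0) = 192, so log|p(0)| = log(192) = 5.2575.
Apply Jensen: I(r) = log|p(0)| + Σ_k log(r/|z_k|), summed over zeros inside |z| < r.
  log(r/|z_k|) for z_k = -4: log(7/4) = 0.5596
  log(r/|z_k|) for z_k = -2: log(7/2) = 1.2528
  log(r/|z_k|) for z_k = -4: log(7/4) = 0.5596
  log(r/|z_k|) for z_k = -6: log(7/6) = 0.1542
Sum over inside zeros: 2.5261.
I(r) = log|p(0)| + (inside sum) = 5.2575 + 2.5261 = 7.7836.
Closed form (all zeros inside, monic): I(r) = n·log(r) = 4·log(7) = 7.7836. ✓

I(r) ≈ 7.7836.


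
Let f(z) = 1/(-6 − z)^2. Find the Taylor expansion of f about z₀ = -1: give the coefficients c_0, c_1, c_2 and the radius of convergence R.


Let w = z − z₀, so z = z₀ + w.
Then -6 − z = -6 − (z₀ + w) = (-6 − z₀) − w = -5 − w.
f(z) = 1/(-5 − w)^2 = (1/(-5)^2) · (1 − w/(-5))^{−2}.
By the binomial series (1−u)^{−2} = Σ_{n≥0} C(n+1, 1) u^n for |u|<1, with u = w/(-5):
  c_n = C(n+1, 1) / (-5)^(n+2).
  c_0 = 1/(-5)^2 = 1/25.
  c_1 = 2/(-5)^3 = -2/125.
  c_2 = 3/(-5)^4 = 3/625.
The series is valid for |w/d| < 1, i.e. |z − z₀| < |d|.
Radius of convergence: R = |-6 − z₀| = |-5| = 5 (distance from z₀ to the singularity z = -6).

c_0 = 1/25, c_1 = -2/125, c_2 = 3/625; R = 5.


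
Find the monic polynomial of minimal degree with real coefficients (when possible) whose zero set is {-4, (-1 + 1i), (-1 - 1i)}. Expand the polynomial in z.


The polynomial is p(z) = ∏_{α ∈ S} (z − α), where S = {-4, (-1 + 1i), (-1 - 1i)}.
Expanding the product yields: p(z) = z^3 + 6·z^2 + 10·z + 8.
Note conjugate pairs combine to real quadratics: (z − (-1+1i))(z − (-1−1i)) = z² + 2z + 2.
The resulting polynomial has degree 3 and real coefficients as required.

p(z) = z^3 + 6·z^2 + 10·z + 8.


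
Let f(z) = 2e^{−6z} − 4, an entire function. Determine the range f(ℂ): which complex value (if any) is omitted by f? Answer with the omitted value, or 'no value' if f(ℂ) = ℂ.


Little Picard bounds the complement of f(ℂ) to at most one point.
e^{−6z} is never zero on ℂ, so 2·e^{−6z} takes every value in ℂ ∖ {0}. Adding -4 shifts the range to ℂ ∖ {-4}. Thus f omits exactly the value -4.

Omitted value: -4.


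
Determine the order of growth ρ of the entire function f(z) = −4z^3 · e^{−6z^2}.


M(r) = max_{|z|=r} |-4|·|z|^3·|e^{−6z^2}| = 4·r^3 · e^{6r^2} (the factors attain their maxima compatibly on |z|=r). Then log M(r) = log 4 + 3·log r + 6r^2, dominated by the last term, so log log M(r) ~ 2·log r. The polynomial factor -4z^3 contributes only a log r term and does not affect the order. ρ = 2.
Therefore ρ = 2.

Order ρ = 2.


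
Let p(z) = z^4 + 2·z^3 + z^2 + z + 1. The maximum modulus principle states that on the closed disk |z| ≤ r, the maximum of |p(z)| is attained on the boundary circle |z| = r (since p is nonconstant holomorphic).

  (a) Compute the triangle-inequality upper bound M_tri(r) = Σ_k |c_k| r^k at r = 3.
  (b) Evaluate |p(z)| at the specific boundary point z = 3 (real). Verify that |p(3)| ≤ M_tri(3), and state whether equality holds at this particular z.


Coefficients: c_0 = 1, c_1 = 1, c_2 = 1, c_3 = 2, c_4 = 1. Radius r = 3.
Part (a). Triangle bound: M_tri(r) = Σ_k |c_k| r^k
  = |1|·3^0 + |1|·3^1 + |1|·3^2 + |2|·3^3 + |1|·3^4
  = 1 + 3 + 9 + 54 + 81 = 148.
This bounds M(r) := max_{|z|=r} |p(z)| from above; equality holds iff all terms c_k z^k can be made to align in phase at a single z on |z|=r.
Part (b). At z = 3 (real, on the circle |z| = r):
  p(3) = (1)·3^0 + (1)·3^1 + (1)·3^2 + (2)·3^3 + (1)·3^4 = 148.
  |p(3)| = 148.
Since all nonzero coefficients share the same sign, |p(3)| = 148 = M_tri(3); the triangle bound is attained at z = 3, so in fact M(r) = 148.

M_tri(3) = 148; |p(3)| = 148; equality at z=3: yes.


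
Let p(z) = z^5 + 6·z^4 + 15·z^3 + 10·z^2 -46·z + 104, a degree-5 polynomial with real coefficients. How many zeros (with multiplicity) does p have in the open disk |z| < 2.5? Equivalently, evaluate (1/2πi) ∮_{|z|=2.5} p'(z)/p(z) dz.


The zeros of p are: (1 + 1i), (1 - 1i), (-2 + 3i), (-2 - 3i), -4.
Their magnitudes are: 1.414, 1.414, 3.606, 3.606, 4.
Zeros with |z| < R = 2.5: (1 + 1i), (1 - 1i).
Count = 2.
By the argument principle, (1/2πi) ∮_{|z|=R} p'(z)/p(z) dz equals exactly this count.

Number of zeros inside |z| < 2.5: 2.


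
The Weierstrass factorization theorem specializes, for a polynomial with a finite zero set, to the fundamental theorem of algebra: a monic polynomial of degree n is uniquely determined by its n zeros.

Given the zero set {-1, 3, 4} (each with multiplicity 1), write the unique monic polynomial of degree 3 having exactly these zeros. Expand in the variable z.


The polynomial is p(z) = ∏_{α ∈ S} (z − α), where S = {-1, 3, 4}.
Expanding the product yields: p(z) = z^3 -6·z^2 + 5·z + 12.
The resulting polynomial has degree 3 and real coefficients as required.

p(z) = z^3 -6·z^2 + 5·z + 12.


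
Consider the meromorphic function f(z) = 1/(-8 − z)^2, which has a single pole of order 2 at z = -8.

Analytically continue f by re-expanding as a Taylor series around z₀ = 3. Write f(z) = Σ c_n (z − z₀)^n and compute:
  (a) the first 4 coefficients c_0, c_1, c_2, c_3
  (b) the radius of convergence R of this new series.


Let w = z − z₀, so z = z₀ + w.
Then -8 − z = -8 − (z₀ + w) = (-8 − z₀) − w = -11 − w.
f(z) = 1/(-11 − w)^2 = (1/(-11)^2) · (1 − w/(-11))^{−2}.
By the binomial series (1−u)^{−2} = Σ_{n≥0} C(n+1, 1) u^n for |u|<1, with u = w/(-11):
  c_n = C(n+1, 1) / (-11)^(n+2).
  c_0 = 1/(-11)^2 = 1/121.
  c_1 = 2/(-11)^3 = -2/1331.
  c_2 = 3/(-11)^4 = 3/14641.
  c_3 = 4/(-11)^5 = -4/161051.
The series is valid for |w/d| < 1, i.e. |z − z₀| < |d|.
Radius of convergence: R = |-8 − z₀| = |-11| = 11 (distance from z₀ to the singularity z = -8).

c_0 = 1/121, c_1 = -2/1331, c_2 = 3/14641, c_3 = -4/161051; R = 11.


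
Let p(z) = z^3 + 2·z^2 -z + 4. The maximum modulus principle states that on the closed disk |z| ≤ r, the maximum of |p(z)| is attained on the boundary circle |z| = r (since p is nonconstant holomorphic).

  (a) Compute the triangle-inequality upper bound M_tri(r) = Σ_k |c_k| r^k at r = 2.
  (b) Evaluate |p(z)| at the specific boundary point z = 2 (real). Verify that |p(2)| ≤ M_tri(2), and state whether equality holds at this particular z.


Coefficients: c_0 = 4, c_1 = -1, c_2 = 2, c_3 = 1. Radius r = 2.
Part (a). Triangle bound: M_tri(r) = Σ_k |c_k| r^k
  = |4|·2^0 + |-1|·2^1 + |2|·2^2 + |1|·2^3
  = 4 + 2 + 8 + 8 = 22.
This bounds M(r) := max_{|z|=r} |p(z)| from above; equality holds iff all terms c_k z^k can be made to align in phase at a single z on |z|=r.
Part (b). At z = 2 (real, on the circle |z| = r):
  p(2) = (4)·2^0 + (-1)·2^1 + (2)·2^2 + (1)·2^3 = 18.
  |p(2)| = 18.
Check: |p(2)| = 18 ≤ 22 = M_tri(2). ✓ Equality does not hold at z = 2 (the coefficients have mixed signs, so the terms do not all align in phase there).

M_tri(2) = 22; |p(2)| = 18; equality at z=2: no.


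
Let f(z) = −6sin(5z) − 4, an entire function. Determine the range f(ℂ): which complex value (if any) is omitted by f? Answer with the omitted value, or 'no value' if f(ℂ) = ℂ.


Little Picard bounds the complement of f(ℂ) to at most one point.
sin is entire and surjective onto ℂ: for every w ∈ ℂ, sin(ζ) = w has a solution ζ ∈ ℂ (e.g., via the complex inverse arcsin). With ζ = 5z this gives z = ζ/(5). Then -6·sin(5z) takes every value in -6·ℂ = ℂ, and adding -4 is a bijection of ℂ. So f is surjective and omits no value. (Note: only on the real line is sin bounded by [−1, 1].)

Omitted value: no value.


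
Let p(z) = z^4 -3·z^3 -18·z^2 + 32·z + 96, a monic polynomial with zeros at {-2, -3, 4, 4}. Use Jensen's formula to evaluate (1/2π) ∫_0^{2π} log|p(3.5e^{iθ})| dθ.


Zeros: -3, -2, 4, 4; r = 3.5.
Inside |z| < r: -3, -2. Outside (|z| ≥ r): 4, 4.
p(0) = 96, so log|p(0)| = log(96) = 4.5643.
Apply Jensen: I(r) = log|p(0)| + Σ_k log(r/|z_k|), summed over zeros inside |z| < r.
  log(r/|z_k|) for z_k = -2: log(3.5/2) = 0.5596
  log(r/|z_k|) for z_k = -3: log(3.5/3) = 0.1542
  Outside zeros (4, 4) contribute nothing to the Jensen sum.
Sum over inside zeros: 0.7138.
I(r) = log|p(0)| + (inside sum) = 4.5643 + 0.7138 = 5.2781.
Note: since some zeros are outside |z| ≤ r, the simplified n·log(r) form does NOT apply — only the inside zeros contribute.

I(r) ≈ 5.2781.


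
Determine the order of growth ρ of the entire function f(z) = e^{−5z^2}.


|e^{−5z^2}| = e^{Re(-5·z^2) + 0} ≤ e^{5|z|^2 + 0} = e^{5r^2 + 0} on |z| = r, so ρ ≤ 2. Choosing z on |z|=r so that -5·z^2 is real positive (always possible by picking arg z appropriately) gives |f(z)| = e^{5r^2 + 0}, matching the bound. The additive constant 0 does not affect log log M(r) ~ 2·log r. Hence ρ = 2.
Therefore ρ = 2.

Order ρ = 2.


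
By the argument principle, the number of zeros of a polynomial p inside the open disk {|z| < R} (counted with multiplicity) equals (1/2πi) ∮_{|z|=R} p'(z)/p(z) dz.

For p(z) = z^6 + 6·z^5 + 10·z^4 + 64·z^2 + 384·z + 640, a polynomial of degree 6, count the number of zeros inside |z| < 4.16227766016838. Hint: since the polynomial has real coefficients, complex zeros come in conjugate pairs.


The zeros of p are: (-3 + 1i), (-3 - 1i), (-2 + 2i), (-2 - 2i), (2 + 2i), (2 - 2i).
Their magnitudes are: 3.162, 3.162, 2.828, 2.828, 2.828, 2.828.
Zeros with |z| < R = 4.16227766016838: (-3 + 1i), (-3 - 1i), (-2 + 2i), (-2 - 2i), (2 + 2i), (2 - 2i).
Count = 6.
By the argument principle, (1/2πi) ∮_{|z|=R} p'(z)/p(z) dz equals exactly this count.

Number of zeros inside |z| < 4.16227766016838: 6.


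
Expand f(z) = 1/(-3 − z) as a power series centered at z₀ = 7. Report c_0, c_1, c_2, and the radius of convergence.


Let w = z − z₀, so z = z₀ + w.
Then -3 − z = -3 − (z₀ + w) = (-3 − z₀) − w = -10 − w.
f(z) = 1/(-10 − w) = (1/(-10)) · 1/(1 − w/(-10)) = Σ_{n≥0} w^n / (-10)^(n+1).
So c_n = 1/(-10)^(n+1):
  c_0 = 1/(-10)^1 = -1/10.
  c_1 = 1/(-10)^2 = 1/100.
  c_2 = 1/(-10)^3 = -1/1000.
The series is valid for |w/d| < 1, i.e. |z − z₀| < |d|.
Radius of convergence: R = |-3 − z₀| = |-10| = 10 (distance from z₀ to the singularity z = -3).

c_0 = -1/10, c_1 = 1/100, c_2 = -1/1000; R = 10.


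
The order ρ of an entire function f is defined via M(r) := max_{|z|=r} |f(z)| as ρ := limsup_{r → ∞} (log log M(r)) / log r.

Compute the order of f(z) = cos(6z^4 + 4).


Write cos(w) = (e^{iw} ± e^{−iw})/(2 or 2i), so |cos(w)| ≤ e^{|w|}. With w = 6z^4 + 4, |w| ≤ 6r^4 + 4 on |z|=r, giving M(r) ≤ e^{6r^4 + 4} and ρ ≤ 4. For the lower bound, choose z on |z|=r with 6z^4 purely imaginary of modulus 6r^4; then |cos(6z^4 + 4)| grows like e^{6r^4}/2, so ρ ≥ 4. Hence ρ = 4.
Therefore ρ = 4.

Order ρ = 4.


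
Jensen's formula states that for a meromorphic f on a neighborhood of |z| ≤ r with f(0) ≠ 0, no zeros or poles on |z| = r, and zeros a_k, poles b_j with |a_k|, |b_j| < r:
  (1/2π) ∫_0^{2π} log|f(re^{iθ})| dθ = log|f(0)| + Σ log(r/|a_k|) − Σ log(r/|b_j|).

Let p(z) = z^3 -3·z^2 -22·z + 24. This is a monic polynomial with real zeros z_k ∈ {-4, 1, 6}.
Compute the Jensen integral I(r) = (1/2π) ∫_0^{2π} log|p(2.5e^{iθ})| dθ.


Zeros: -4, 1, 6; r = 2.5.
Inside |z| < r: 1. Outside (|z| ≥ r): -4, 6.
p(0) = 24, so log|p(0)| = log(24) = 3.1781.
Apply Jensen: I(r) = log|p(0)| + Σ_k log(r/|z_k|), summed over zeros inside |z| < r.
  log(r/|z_k|) for z_k = 1: log(2.5/1) = 0.9163
  Outside zeros (-4, 6) contribute nothing to the Jensen sum.
Sum over inside zeros: 0.9163.
I(r) = log|p(0)| + (inside sum) = 3.1781 + 0.9163 = 4.0943.
Note: since some zeros are outside |z| ≤ r, the simplified n·log(r) form does NOT apply — only the inside zeros contribute.

I(r) ≈ 4.0943.


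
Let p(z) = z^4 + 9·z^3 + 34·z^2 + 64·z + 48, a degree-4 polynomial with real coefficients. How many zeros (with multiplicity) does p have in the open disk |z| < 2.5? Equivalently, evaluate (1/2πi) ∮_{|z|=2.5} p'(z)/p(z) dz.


The zeros of p are: -3, -2, (-2 + 2i), (-2 - 2i).
Their magnitudes are: 3, 2, 2.828, 2.828.
Zeros with |z| < R = 2.5: -2.
Count = 1.
By the argument principle, (1/2πi) ∮_{|z|=R} p'(z)/p(z) dz equals exactly this count.

Number of zeros inside |z| < 2.5: 1.


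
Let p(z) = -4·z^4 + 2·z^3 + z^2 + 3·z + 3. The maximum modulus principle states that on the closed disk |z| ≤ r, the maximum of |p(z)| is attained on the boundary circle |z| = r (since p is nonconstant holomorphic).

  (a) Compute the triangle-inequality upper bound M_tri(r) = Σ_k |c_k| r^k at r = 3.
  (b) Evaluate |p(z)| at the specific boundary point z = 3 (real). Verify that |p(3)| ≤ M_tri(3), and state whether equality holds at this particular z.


Coefficients: c_0 = 3, c_1 = 3, c_2 = 1, c_3 = 2, c_4 = -4. Radius r = 3.
Part (a). Triangle bound: M_tri(r) = Σ_k |c_k| r^k
  = |3|·3^0 + |3|·3^1 + |1|·3^2 + |2|·3^3 + |-4|·3^4
  = 3 + 9 + 9 + 54 + 324 = 399.
This bounds M(r) := max_{|z|=r} |p(z)| from above; equality holds iff all terms c_k z^k can be made to align in phase at a single z on |z|=r.
Part (b). At z = 3 (real, on the circle |z| = r):
  p(3) = (3)·3^0 + (3)·3^1 + (1)·3^2 + (2)·3^3 + (-4)·3^4 = -249.
  |p(3)| = 249.
Check: |p(3)| = 249 ≤ 399 = M_tri(3). ✓ Equality does not hold at z = 3 (the coefficients have mixed signs, so the terms do not all align in phase there).

M_tri(3) = 399; |p(3)| = 249; equality at z=3: no.


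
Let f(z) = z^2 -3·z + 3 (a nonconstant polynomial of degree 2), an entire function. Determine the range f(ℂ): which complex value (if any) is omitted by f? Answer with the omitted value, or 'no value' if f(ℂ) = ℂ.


Little Picard bounds the complement of f(ℂ) to at most one point.
For every w ∈ ℂ, the equation p(z) − w = 0 is a nonconstant polynomial in z and hence has at least one root by the fundamental theorem of algebra. So p is surjective onto ℂ, omitting no value.

Omitted value: no value.
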